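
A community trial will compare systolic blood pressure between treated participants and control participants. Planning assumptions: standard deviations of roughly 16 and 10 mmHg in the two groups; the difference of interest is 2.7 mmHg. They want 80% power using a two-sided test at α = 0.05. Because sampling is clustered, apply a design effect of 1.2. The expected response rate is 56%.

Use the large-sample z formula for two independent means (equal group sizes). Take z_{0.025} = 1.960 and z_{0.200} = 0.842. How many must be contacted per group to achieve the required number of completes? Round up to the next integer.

n = (z_{α/2} + z_β)² · (σ₁² + σ₂²) / δ²
  = (1.960 + 0.842)² · (16² + 10² = 356) / 2.7²
  = 7.8512 · 356 / 7.29
  = 383.41
Design effect: 1.2 × 383.41 = 460.09.
Adjust for 56% response: 460.09 / 0.56 = 821.58.
Round up → n = 822 per group.

n = 822 per group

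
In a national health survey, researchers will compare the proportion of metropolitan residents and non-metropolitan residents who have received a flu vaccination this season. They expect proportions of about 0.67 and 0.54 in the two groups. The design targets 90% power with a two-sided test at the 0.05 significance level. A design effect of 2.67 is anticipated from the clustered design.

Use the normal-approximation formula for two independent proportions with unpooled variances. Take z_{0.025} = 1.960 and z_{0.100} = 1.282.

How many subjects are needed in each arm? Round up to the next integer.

n = 780 per group

n = (z_{α/2} + z_β)² · [p₁(1−p₁) + p₂(1−p₂)] / (p₁ − p₂)²
  = (1.960 + 1.282)² · (0.67·0.33 + 0.54·0.46) / (0.13)²
  = (3.242)² · (0.2211 + 0.2484) / 0.0169
  = 10.5106 · 0.4695 / 0.0169
  = 291.99
Design effect: 2.67 × 291.99 = 779.63.
Round up → n = 780 per group.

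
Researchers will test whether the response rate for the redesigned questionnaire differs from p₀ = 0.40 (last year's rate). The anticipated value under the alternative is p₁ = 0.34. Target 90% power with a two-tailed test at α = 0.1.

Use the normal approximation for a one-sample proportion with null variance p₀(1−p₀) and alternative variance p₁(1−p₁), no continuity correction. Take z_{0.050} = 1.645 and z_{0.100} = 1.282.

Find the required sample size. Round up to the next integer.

n = 555

n = [z_{α/2}·√(p₀q₀) + z_β·√(p₁q₁)]² / (p₁ − p₀)²
  = [1.645·√(0.40·0.60) + 1.282·√(0.34·0.66)]² / (-0.06)²
  = [1.645·0.4899 + 1.282·0.4737]² / 0.0036
  = [1.4132]² / 0.0036
  = 554.74
Round up → n = 555.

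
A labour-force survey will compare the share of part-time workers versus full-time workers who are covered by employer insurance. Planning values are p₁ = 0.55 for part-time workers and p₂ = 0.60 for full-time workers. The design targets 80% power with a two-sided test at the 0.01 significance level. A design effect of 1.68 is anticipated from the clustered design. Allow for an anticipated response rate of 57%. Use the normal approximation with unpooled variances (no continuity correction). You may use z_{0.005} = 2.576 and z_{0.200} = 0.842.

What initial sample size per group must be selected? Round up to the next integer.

n = 6715 per group

n = (z_{α/2} + z_β)² · [p₁(1−p₁) + p₂(1−p₂)] / (p₁ − p₂)²
  = (2.576 + 0.842)² · (0.55·0.45 + 0.60·0.40) / (-0.05)²
  = (3.418)² · (0.2475 + 0.2400) / 0.0025
  = 11.6827 · 0.4875 / 0.0025
  = 2278.13
Design effect: 1.68 × 2278.13 = 3827.26.
Adjust for 57% response: 3827.26 / 0.57 = 6714.49.
Round up → n = 6715 per group.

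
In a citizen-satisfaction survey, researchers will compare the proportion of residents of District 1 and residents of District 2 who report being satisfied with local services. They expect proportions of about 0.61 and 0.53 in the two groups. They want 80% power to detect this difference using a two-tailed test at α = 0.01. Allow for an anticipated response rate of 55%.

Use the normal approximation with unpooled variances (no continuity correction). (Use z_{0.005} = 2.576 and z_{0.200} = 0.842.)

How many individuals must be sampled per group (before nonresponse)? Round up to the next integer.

n = (z_{α/2} + z_β)² · [p₁(1−p₁) + p₂(1−p₂)] / (p₁ − p₂)²
  = (2.576 + 0.842)² · (0.61·0.39 + 0.53·0.47) / (0.08)²
  = (3.418)² · (0.2379 + 0.2491) / 0.0064
  = 11.6827 · 0.4870 / 0.0064
  = 888.98
Adjust for 55% response: 888.98 / 0.55 = 1616.33.
Round up → n = 1617 per group.

n = 1617 per group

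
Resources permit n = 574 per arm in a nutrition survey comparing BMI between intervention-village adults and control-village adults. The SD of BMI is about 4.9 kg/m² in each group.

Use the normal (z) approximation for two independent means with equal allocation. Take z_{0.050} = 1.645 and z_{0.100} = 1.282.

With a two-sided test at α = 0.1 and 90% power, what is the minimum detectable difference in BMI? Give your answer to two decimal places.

δ = (z_{α/2} + z_β) · √((σ₁²+σ₂²)/n)
  = (1.645 + 1.282) · √(48.02/574)
  = 2.927 · √0.08366
  = 2.927 · 0.2892
  = 0.8466

Minimum detectable difference ≈ 0.85 kg/m²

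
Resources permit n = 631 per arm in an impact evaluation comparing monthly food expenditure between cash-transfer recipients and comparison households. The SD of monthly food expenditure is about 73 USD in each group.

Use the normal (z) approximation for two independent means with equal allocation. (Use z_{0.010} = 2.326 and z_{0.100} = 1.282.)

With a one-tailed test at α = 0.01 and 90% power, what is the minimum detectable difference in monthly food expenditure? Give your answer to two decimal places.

Minimum detectable difference ≈ 14.83 USD

δ = (z_α + z_β) · √((σ₁²+σ₂²)/n)
  = (2.326 + 1.282) · √(10658/631)
  = 3.608 · √16.8906
  = 3.608 · 4.1098
  = 14.8282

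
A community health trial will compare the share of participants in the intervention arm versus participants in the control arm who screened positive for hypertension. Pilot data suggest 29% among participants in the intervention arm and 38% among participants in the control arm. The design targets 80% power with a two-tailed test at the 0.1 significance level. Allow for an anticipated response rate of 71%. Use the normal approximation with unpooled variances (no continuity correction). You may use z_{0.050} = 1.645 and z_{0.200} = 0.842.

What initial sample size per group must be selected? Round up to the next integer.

n = 475 per group

n = (z_{α/2} + z_β)² · [p₁(1−p₁) + p₂(1−p₂)] / (p₁ − p₂)²
  = (1.645 + 0.842)² · (0.29·0.71 + 0.38·0.62) / (-0.09)²
  = (2.487)² · (0.2059 + 0.2356) / 0.0081
  = 6.1852 · 0.4415 / 0.0081
  = 337.13
Adjust for 71% response: 337.13 / 0.71 = 474.83.
Round up → n = 475 per group.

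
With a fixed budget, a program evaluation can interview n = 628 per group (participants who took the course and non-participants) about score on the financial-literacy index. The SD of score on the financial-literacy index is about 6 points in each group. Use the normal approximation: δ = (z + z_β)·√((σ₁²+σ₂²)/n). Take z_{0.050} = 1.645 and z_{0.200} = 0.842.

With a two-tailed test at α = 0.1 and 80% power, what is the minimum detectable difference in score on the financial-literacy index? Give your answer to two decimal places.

Minimum detectable difference ≈ 0.84 points

δ = (z_{α/2} + z_β) · √((σ₁²+σ₂²)/n)
  = (1.645 + 0.842) · √(72/628)
  = 2.487 · √0.11465
  = 2.487 · 0.3386
  = 0.8421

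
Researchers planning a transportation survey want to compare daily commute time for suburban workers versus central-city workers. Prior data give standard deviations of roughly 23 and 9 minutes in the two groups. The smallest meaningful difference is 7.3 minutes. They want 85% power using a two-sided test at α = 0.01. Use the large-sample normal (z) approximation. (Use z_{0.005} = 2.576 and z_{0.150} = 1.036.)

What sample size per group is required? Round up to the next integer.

n = 150 per group

n = (z_{α/2} + z_β)² · (σ₁² + σ₂²) / δ²
  = (2.576 + 1.036)² · (23² + 9² = 610) / 7.3²
  = 13.0465 · 610 / 53.29
  = 149.34
Round up → n = 150 per group.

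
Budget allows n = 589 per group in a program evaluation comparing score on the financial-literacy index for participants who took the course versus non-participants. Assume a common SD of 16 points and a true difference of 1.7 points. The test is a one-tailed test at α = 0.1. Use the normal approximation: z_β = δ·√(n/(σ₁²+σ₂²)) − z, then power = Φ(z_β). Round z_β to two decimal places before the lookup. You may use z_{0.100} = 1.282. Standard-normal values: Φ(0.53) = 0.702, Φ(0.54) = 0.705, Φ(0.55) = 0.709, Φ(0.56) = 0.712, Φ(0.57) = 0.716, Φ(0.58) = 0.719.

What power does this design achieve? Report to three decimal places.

Power ≈ 0.705

z_β = δ·√(n/(σ₁²+σ₂²)) − z_α
    = 1.7 · √(589/512) − 1.282
    = 1.7 · 1.07256 − 1.282
    = 1.8234 − 1.282 = 0.5414 → 0.54
Power = Φ(0.54) = 0.705.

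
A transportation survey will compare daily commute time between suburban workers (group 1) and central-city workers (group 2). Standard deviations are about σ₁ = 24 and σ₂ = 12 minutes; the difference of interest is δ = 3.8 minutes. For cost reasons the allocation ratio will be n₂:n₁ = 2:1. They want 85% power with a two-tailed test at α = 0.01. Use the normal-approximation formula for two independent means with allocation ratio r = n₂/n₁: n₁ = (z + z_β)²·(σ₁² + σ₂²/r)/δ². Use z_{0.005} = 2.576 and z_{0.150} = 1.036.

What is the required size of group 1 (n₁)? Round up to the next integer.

n₁ = (z_{α/2} + z_β)² · (σ₁² + σ₂²/r) / δ²
   = (2.576 + 1.036)² · (24² + 12²/2) / 3.8²
   = 13.0465 · (576 + 72) / 14.44
   = 13.0465 · 648 / 14.44
   = 585.47
Round up → n₁ = 586; n₂ = r·n₁ = 2 × 586 = 1172.

n₁ = 586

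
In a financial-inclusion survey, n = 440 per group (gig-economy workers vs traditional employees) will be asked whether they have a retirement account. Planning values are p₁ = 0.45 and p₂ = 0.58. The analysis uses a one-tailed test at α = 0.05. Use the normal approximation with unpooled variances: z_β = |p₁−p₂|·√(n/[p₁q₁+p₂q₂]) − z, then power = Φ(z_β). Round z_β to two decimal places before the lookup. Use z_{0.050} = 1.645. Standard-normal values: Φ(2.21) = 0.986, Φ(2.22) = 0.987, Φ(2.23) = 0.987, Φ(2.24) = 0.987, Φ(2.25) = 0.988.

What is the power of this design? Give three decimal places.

z_β = |p₁−p₂|·√(n/[p₁q₁+p₂q₂]) − z_α
    = 0.13 · √(440/0.4911) − 1.645
    = 0.13 · 29.9324 − 1.645
    = 3.8912 − 1.645 = 2.2462 → 2.25
Power = Φ(2.25) = 0.988.

Power ≈ 0.988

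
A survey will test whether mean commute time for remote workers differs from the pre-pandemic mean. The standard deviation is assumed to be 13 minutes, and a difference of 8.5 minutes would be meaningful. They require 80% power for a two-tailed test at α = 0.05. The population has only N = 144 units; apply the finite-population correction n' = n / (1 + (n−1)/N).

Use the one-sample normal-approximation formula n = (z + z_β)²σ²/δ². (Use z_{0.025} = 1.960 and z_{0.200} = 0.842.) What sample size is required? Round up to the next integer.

n = 17

n = (z_{α/2} + z_β)² · σ² / δ²
  = (1.960 + 0.842)² · 13² / 8.5²
  = 7.8512 · 169 / 72.25
  = 18.36
Finite-population correction (N = 144): 18.36 / (1 + (18.36 − 1)/144) = 16.39.
Round up → n = 17.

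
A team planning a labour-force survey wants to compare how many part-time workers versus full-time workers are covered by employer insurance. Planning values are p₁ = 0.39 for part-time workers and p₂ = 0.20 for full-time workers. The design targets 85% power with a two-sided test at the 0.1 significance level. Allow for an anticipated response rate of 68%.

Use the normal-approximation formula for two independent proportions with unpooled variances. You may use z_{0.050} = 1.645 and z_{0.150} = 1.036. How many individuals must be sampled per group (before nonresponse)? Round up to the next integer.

n = (z_{α/2} + z_β)² · [p₁(1−p₁) + p₂(1−p₂)] / (p₁ − p₂)²
  = (1.645 + 1.036)² · (0.39·0.61 + 0.20·0.80) / (0.19)²
  = (2.681)² · (0.2379 + 0.1600) / 0.0361
  = 7.1878 · 0.3979 / 0.0361
  = 79.22
Adjust for 68% response: 79.22 / 0.68 = 116.51.
Round up → n = 117 per group.

n = 117 per group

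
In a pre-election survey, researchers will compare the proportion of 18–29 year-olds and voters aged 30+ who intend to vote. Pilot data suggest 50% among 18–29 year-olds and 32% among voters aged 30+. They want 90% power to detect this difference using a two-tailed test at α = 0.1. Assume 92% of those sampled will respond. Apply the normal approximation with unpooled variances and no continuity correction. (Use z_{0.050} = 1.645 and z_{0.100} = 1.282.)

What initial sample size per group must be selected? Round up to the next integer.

n = (z_{α/2} + z_β)² · [p₁(1−p₁) + p₂(1−p₂)] / (p₁ − p₂)²
  = (1.645 + 1.282)² · (0.50·0.50 + 0.32·0.68) / (0.18)²
  = (2.927)² · (0.2500 + 0.2176) / 0.0324
  = 8.5673 · 0.4676 / 0.0324
  = 123.64
Adjust for 92% response: 123.64 / 0.92 = 134.40.
Round up → n = 135 per group.

n = 135 per group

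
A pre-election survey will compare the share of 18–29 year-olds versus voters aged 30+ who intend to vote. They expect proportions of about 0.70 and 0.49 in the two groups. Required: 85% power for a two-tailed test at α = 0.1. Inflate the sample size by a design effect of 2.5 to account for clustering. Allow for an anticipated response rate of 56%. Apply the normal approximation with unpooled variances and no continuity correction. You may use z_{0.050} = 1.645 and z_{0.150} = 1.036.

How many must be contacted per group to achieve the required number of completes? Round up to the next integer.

n = 335 per group

n = (z_{α/2} + z_β)² · [p₁(1−p₁) + p₂(1−p₂)] / (p₁ − p₂)²
  = (1.645 + 1.036)² · (0.70·0.30 + 0.49·0.51) / (0.21)²
  = (2.681)² · (0.2100 + 0.2499) / 0.0441
  = 7.1878 · 0.4599 / 0.0441
  = 74.96
Design effect: 2.5 × 74.96 = 187.40.
Adjust for 56% response: 187.40 / 0.56 = 334.63.
Round up → n = 335 per group.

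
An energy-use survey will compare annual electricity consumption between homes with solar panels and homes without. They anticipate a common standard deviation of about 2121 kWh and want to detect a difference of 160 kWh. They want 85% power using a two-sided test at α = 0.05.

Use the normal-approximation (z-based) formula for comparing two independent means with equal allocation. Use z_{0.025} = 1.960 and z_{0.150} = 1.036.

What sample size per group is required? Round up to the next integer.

n = 3155 per group

n = (z_{α/2} + z_β)² · (σ₁² + σ₂²) / δ²
  = (1.960 + 1.036)² · (2·2121² = 8997282) / 160²
  = 8.9760 · 8997282 / 25600
  = 3154.68
Round up → n = 3155 per group.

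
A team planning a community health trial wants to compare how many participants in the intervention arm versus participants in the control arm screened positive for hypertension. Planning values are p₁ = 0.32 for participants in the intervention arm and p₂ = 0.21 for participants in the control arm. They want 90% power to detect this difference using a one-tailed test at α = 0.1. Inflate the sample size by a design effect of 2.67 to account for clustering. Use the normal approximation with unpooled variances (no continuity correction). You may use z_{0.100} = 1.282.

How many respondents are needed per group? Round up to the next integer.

n = 557 per group

n = (z_α + z_β)² · [p₁(1−p₁) + p₂(1−p₂)] / (p₁ − p₂)²
  = (1.282 + 1.282)² · (0.32·0.68 + 0.21·0.79) / (0.11)²
  = (2.564)² · (0.2176 + 0.1659) / 0.0121
  = 6.5741 · 0.3835 / 0.0121
  = 208.36
Design effect: 2.67 × 208.36 = 556.32.
Round up → n = 557 per group.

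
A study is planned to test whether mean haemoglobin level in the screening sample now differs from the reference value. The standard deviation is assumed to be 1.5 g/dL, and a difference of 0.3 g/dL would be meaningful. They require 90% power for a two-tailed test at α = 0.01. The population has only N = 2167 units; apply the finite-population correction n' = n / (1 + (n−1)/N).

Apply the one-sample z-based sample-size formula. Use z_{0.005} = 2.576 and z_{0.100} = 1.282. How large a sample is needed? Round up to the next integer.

n = 318

n = (z_{α/2} + z_β)² · σ² / δ²
  = (2.576 + 1.282)² · 1.5² / 0.3²
  = 14.8842 · 2.25 / 0.09
  = 372.10
Finite-population correction (N = 2167): 372.10 / (1 + (372.10 − 1)/2167) = 317.70.
Round up → n = 318.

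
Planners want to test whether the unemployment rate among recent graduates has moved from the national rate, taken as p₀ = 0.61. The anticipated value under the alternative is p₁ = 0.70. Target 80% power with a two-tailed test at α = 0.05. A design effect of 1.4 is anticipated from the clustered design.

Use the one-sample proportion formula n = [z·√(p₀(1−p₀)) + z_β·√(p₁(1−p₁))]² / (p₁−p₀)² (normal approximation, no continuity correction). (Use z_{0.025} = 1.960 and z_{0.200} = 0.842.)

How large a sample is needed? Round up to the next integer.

n = 312

n = [z_{α/2}·√(p₀q₀) + z_β·√(p₁q₁)]² / (p₁ − p₀)²
  = [1.960·√(0.61·0.39) + 0.842·√(0.70·0.30)]² / (0.09)²
  = [1.960·0.4877 + 0.842·0.4583]² / 0.0081
  = [1.3418]² / 0.0081
  = 222.29
Design effect: 1.4 × 222.29 = 311.20.
Round up → n = 312.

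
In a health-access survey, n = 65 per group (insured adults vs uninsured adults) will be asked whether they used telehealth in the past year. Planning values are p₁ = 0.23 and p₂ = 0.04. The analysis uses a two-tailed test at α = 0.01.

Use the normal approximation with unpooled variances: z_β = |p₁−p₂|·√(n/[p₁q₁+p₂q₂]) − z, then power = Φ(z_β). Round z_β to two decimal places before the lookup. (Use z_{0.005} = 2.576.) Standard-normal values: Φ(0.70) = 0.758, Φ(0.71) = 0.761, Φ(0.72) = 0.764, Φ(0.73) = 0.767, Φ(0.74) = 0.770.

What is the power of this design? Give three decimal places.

z_β = |p₁−p₂|·√(n/[p₁q₁+p₂q₂]) − z_{α/2}
    = 0.19 · √(65/0.2155) − 2.576
    = 0.19 · 17.3673 − 2.576
    = 3.2998 − 2.576 = 0.7238 → 0.72
Power = Φ(0.72) = 0.764.

Power ≈ 0.764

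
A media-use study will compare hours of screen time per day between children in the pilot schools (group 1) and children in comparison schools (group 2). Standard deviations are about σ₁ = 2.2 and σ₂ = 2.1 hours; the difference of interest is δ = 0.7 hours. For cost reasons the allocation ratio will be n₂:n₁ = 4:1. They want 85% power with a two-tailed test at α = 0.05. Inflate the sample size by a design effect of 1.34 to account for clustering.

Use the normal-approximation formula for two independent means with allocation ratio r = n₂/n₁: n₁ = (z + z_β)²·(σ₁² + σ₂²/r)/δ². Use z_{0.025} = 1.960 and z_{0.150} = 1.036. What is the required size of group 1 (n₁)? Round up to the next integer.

n₁ = 146

n₁ = (z_{α/2} + z_β)² · (σ₁² + σ₂²/r) / δ²
   = (1.960 + 1.036)² · (2.2² + 2.1²/4) / 0.7²
   = 8.9760 · (4.84 + 1.1025) / 0.49
   = 8.9760 · 5.9425 / 0.49
   = 108.86
Design effect: 1.34 × 108.86 = 145.87.
Round up → n₁ = 146; n₂ = r·n₁ = 4 × 146 = 584.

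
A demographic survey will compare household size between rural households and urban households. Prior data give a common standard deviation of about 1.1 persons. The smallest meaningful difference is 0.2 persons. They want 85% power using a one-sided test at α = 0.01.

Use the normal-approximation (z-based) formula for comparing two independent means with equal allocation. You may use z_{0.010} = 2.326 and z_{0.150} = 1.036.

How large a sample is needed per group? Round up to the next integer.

n = 684 per group

n = (z_α + z_β)² · (σ₁² + σ₂²) / δ²
  = (2.326 + 1.036)² · (2·1.1² = 2.42) / 0.2²
  = 11.3030 · 2.42 / 0.04
  = 683.83
Round up → n = 684 per group.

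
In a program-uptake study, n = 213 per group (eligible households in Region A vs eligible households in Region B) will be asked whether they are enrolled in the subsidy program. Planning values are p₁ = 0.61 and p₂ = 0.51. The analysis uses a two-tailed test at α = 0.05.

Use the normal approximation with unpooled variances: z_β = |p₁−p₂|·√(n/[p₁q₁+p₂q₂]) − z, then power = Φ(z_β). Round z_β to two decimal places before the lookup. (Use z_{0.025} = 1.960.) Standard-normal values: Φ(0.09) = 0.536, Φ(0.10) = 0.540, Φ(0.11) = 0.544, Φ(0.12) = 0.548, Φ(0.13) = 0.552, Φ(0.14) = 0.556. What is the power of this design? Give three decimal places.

Power ≈ 0.552

z_β = |p₁−p₂|·√(n/[p₁q₁+p₂q₂]) − z_{α/2}
    = 0.10 · √(213/0.4878) − 1.960
    = 0.10 · 20.8963 − 1.960
    = 2.0896 − 1.960 = 0.1296 → 0.13
Power = Φ(0.13) = 0.552.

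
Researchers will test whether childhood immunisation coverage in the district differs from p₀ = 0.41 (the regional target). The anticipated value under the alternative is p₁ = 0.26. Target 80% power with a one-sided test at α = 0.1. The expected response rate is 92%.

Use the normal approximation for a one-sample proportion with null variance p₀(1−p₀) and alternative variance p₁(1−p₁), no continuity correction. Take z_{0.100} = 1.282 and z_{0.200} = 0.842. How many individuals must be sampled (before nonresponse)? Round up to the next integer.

n = [z_α·√(p₀q₀) + z_β·√(p₁q₁)]² / (p₁ − p₀)²
  = [1.282·√(0.41·0.59) + 0.842·√(0.26·0.74)]² / (-0.15)²
  = [1.282·0.4918 + 0.842·0.4386]² / 0.0225
  = [0.9999]² / 0.0225
  = 44.43
Adjust for 92% response: 44.43 / 0.92 = 48.30.
Round up → n = 49.

n = 49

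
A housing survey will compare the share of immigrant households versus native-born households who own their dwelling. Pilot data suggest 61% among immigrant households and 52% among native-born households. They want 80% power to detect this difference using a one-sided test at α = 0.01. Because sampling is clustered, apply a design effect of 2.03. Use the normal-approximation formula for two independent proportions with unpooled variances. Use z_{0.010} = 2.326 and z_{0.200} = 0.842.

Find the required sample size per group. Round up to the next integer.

n = (z_α + z_β)² · [p₁(1−p₁) + p₂(1−p₂)] / (p₁ − p₂)²
  = (2.326 + 0.842)² · (0.61·0.39 + 0.52·0.48) / (0.09)²
  = (3.168)² · (0.2379 + 0.2496) / 0.0081
  = 10.0362 · 0.4875 / 0.0081
  = 604.03
Design effect: 2.03 × 604.03 = 1226.18.
Round up → n = 1227 per group.

n = 1227 per group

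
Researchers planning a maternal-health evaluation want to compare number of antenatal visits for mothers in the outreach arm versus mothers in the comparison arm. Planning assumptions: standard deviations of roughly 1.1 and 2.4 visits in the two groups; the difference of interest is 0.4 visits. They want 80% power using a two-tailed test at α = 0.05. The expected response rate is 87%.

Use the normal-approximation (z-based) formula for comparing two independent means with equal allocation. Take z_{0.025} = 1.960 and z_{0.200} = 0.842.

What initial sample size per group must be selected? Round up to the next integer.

n = 394 per group

n = (z_{α/2} + z_β)² · (σ₁² + σ₂²) / δ²
  = (1.960 + 0.842)² · (1.1² + 2.4² = 6.97) / 0.4²
  = 7.8512 · 6.97 / 0.16
  = 342.02
Adjust for 87% response: 342.02 / 0.87 = 393.12.
Round up → n = 394 per group.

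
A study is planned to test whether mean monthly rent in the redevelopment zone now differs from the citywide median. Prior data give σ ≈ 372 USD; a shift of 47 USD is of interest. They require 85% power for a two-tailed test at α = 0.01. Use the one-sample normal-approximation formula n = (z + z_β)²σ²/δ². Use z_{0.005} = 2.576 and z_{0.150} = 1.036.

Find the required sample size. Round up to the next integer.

n = 818

n = (z_{α/2} + z_β)² · σ² / δ²
  = (2.576 + 1.036)² · 372² / 47²
  = 13.0465 · 138384 / 2209
  = 817.31
Round up → n = 818.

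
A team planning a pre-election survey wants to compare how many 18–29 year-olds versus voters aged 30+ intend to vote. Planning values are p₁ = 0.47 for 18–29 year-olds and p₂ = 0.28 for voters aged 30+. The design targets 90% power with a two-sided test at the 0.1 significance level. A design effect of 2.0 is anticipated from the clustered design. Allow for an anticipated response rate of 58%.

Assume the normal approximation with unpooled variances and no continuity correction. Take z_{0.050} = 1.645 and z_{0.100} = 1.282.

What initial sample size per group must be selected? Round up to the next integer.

n = (z_{α/2} + z_β)² · [p₁(1−p₁) + p₂(1−p₂)] / (p₁ − p₂)²
  = (1.645 + 1.282)² · (0.47·0.53 + 0.28·0.72) / (0.19)²
  = (2.927)² · (0.2491 + 0.2016) / 0.0361
  = 8.5673 · 0.4507 / 0.0361
  = 106.96
Design effect: 2.0 × 106.96 = 213.92.
Adjust for 58% response: 213.92 / 0.58 = 368.83.
Round up → n = 369 per group.

n = 369 per group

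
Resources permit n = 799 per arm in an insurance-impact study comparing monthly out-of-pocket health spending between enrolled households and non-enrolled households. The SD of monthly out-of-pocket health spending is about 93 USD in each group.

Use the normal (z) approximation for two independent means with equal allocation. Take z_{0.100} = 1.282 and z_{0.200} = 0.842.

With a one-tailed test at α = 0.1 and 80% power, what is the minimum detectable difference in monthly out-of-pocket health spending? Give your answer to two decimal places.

Minimum detectable difference ≈ 9.88 USD

δ = (z_α + z_β) · √((σ₁²+σ₂²)/n)
  = (1.282 + 0.842) · √(17298/799)
  = 2.124 · √21.6496
  = 2.124 · 4.6529
  = 9.8828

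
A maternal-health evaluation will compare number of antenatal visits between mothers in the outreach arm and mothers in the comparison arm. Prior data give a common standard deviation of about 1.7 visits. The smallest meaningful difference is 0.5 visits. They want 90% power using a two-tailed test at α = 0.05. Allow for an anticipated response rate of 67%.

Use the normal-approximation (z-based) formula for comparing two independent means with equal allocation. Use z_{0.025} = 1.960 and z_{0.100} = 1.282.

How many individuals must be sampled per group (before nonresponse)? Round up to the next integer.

n = (z_{α/2} + z_β)² · (σ₁² + σ₂²) / δ²
  = (1.960 + 1.282)² · (2·1.7² = 5.78) / 0.5²
  = 10.5106 · 5.78 / 0.25
  = 243.00
Adjust for 67% response: 243.00 / 0.67 = 362.69.
Round up → n = 363 per group.

n = 363 per group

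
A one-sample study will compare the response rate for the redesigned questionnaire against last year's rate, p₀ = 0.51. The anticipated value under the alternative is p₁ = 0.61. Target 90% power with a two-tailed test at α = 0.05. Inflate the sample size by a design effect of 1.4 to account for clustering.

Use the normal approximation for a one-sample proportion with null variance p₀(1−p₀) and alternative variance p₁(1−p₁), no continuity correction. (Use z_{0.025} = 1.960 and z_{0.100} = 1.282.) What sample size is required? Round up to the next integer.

n = [z_{α/2}·√(p₀q₀) + z_β·√(p₁q₁)]² / (p₁ − p₀)²
  = [1.960·√(0.51·0.49) + 1.282·√(0.61·0.39)]² / (0.10)²
  = [1.960·0.4999 + 1.282·0.4877]² / 0.0100
  = [1.6051]² / 0.0100
  = 257.63
Design effect: 1.4 × 257.63 = 360.69.
Round up → n = 361.

n = 361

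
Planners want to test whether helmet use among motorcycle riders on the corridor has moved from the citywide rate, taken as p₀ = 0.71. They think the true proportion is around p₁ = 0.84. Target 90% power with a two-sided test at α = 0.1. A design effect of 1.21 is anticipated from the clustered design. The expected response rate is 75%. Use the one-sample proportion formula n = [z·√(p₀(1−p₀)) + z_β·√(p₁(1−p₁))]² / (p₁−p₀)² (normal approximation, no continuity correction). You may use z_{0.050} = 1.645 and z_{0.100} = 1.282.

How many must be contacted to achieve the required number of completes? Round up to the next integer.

n = 142

n = [z_{α/2}·√(p₀q₀) + z_β·√(p₁q₁)]² / (p₁ − p₀)²
  = [1.645·√(0.71·0.29) + 1.282·√(0.84·0.16)]² / (0.13)²
  = [1.645·0.4538 + 1.282·0.3666]² / 0.0169
  = [1.2164]² / 0.0169
  = 87.56
Design effect: 1.21 × 87.56 = 105.94.
Adjust for 75% response: 105.94 / 0.75 = 141.26.
Round up → n = 142.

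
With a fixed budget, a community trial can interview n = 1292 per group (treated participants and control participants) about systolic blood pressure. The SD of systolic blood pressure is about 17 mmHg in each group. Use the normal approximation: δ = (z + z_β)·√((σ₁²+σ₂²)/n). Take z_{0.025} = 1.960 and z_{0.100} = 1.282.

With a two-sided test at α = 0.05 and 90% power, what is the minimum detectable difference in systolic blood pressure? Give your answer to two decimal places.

Minimum detectable difference ≈ 2.17 mmHg

δ = (z_{α/2} + z_β) · √((σ₁²+σ₂²)/n)
  = (1.960 + 1.282) · √(578/1292)
  = 3.242 · √0.44737
  = 3.242 · 0.6689
  = 2.1684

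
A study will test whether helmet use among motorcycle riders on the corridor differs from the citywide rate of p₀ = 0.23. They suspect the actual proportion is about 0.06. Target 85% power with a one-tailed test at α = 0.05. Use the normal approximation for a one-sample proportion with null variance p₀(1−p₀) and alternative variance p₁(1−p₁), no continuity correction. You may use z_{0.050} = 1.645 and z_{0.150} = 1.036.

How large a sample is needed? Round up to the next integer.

n = [z_α·√(p₀q₀) + z_β·√(p₁q₁)]² / (p₁ − p₀)²
  = [1.645·√(0.23·0.77) + 1.036·√(0.06·0.94)]² / (-0.17)²
  = [1.645·0.4208 + 1.036·0.2375]² / 0.0289
  = [0.9383]² / 0.0289
  = 30.46
Round up → n = 31.

n = 31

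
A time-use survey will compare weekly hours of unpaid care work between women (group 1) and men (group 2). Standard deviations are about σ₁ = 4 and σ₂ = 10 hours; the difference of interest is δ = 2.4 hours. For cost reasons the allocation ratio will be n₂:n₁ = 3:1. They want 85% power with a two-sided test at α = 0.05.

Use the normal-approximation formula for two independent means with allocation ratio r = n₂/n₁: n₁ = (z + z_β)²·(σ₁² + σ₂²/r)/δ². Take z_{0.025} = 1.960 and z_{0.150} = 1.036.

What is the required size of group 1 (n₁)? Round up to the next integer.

n₁ = 77

n₁ = (z_{α/2} + z_β)² · (σ₁² + σ₂²/r) / δ²
   = (1.960 + 1.036)² · (4² + 10²/3) / 2.4²
   = 8.9760 · (16 + 33.3333) / 5.76
   = 8.9760 · 49.3333 / 5.76
   = 76.88
Round up → n₁ = 77; n₂ = r·n₁ = 3 × 77 = 231.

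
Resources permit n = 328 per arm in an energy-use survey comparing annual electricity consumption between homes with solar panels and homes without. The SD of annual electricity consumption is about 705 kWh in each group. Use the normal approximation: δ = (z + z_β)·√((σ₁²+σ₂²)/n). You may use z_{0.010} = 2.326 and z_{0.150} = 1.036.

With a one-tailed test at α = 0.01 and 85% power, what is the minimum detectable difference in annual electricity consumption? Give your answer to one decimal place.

δ = (z_α + z_β) · √((σ₁²+σ₂²)/n)
  = (2.326 + 1.036) · √(994050/328)
  = 3.362 · √3030.6
  = 3.362 · 55.0513
  = 185.0823

Minimum detectable difference ≈ 185.1 kWh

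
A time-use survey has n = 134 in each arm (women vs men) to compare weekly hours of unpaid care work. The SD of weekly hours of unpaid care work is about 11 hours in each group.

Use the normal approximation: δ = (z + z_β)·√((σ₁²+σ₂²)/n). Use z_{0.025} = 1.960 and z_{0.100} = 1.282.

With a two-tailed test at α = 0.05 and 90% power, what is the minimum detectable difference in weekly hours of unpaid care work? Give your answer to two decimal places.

δ = (z_{α/2} + z_β) · √((σ₁²+σ₂²)/n)
  = (1.960 + 1.282) · √(242/134)
  = 3.242 · √1.806
  = 3.242 · 1.3439
  = 4.3568

Minimum detectable difference ≈ 4.36 hours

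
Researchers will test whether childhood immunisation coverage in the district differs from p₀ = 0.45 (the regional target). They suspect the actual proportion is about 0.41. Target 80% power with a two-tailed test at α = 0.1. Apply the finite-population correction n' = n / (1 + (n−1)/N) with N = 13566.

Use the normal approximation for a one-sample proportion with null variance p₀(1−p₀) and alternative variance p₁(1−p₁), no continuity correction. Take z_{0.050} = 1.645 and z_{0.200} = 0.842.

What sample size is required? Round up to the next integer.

n = [z_{α/2}·√(p₀q₀) + z_β·√(p₁q₁)]² / (p₁ − p₀)²
  = [1.645·√(0.45·0.55) + 0.842·√(0.41·0.59)]² / (-0.04)²
  = [1.645·0.4975 + 0.842·0.4918]² / 0.0016
  = [1.2325]² / 0.0016
  = 949.41
Finite-population correction (N = 13566): 949.41 / (1 + (949.41 − 1)/13566) = 887.37.
Round up → n = 888.

n = 888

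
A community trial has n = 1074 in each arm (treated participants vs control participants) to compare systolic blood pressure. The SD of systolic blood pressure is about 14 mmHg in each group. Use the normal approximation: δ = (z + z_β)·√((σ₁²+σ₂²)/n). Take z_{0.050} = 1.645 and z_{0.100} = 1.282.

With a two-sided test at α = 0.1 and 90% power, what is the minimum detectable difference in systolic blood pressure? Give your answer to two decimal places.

δ = (z_{α/2} + z_β) · √((σ₁²+σ₂²)/n)
  = (1.645 + 1.282) · √(392/1074)
  = 2.927 · √0.36499
  = 2.927 · 0.6041
  = 1.7683

Minimum detectable difference ≈ 1.77 mmHg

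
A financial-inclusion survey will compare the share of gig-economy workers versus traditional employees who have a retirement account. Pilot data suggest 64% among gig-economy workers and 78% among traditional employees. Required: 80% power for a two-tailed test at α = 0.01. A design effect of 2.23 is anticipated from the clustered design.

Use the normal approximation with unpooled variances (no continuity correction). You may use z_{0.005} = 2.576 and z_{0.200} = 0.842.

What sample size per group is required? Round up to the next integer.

n = (z_{α/2} + z_β)² · [p₁(1−p₁) + p₂(1−p₂)] / (p₁ − p₂)²
  = (2.576 + 0.842)² · (0.64·0.36 + 0.78·0.22) / (-0.14)²
  = (3.418)² · (0.2304 + 0.1716) / 0.0196
  = 11.6827 · 0.4020 / 0.0196
  = 239.62
Design effect: 2.23 × 239.62 = 534.34.
Round up → n = 535 per group.

n = 535 per group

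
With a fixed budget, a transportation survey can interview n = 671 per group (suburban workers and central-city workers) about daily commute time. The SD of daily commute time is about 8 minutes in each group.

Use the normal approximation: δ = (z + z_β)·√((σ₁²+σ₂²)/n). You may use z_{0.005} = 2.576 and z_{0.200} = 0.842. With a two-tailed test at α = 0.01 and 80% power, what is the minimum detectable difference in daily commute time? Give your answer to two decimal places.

Minimum detectable difference ≈ 1.49 minutes

δ = (z_{α/2} + z_β) · √((σ₁²+σ₂²)/n)
  = (2.576 + 0.842) · √(128/671)
  = 3.418 · √0.19076
  = 3.418 · 0.4368
  = 1.4928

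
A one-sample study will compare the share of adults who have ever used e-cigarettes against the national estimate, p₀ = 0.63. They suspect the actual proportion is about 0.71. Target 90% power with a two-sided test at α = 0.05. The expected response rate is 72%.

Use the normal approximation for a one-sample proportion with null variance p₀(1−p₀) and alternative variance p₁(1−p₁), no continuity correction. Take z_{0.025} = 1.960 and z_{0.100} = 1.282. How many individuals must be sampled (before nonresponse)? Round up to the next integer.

n = 507

n = [z_{α/2}·√(p₀q₀) + z_β·√(p₁q₁)]² / (p₁ − p₀)²
  = [1.960·√(0.63·0.37) + 1.282·√(0.71·0.29)]² / (0.08)²
  = [1.960·0.4828 + 1.282·0.4538]² / 0.0064
  = [1.5280]² / 0.0064
  = 364.82
Adjust for 72% response: 364.82 / 0.72 = 506.69.
Round up → n = 507.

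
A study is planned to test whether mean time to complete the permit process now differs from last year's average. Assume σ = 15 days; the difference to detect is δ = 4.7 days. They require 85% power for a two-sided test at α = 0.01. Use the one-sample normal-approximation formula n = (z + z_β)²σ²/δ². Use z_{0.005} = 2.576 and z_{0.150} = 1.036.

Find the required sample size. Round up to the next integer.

n = (z_{α/2} + z_β)² · σ² / δ²
  = (2.576 + 1.036)² · 15² / 4.7²
  = 13.0465 · 225 / 22.09
  = 132.89
Round up → n = 133.

n = 133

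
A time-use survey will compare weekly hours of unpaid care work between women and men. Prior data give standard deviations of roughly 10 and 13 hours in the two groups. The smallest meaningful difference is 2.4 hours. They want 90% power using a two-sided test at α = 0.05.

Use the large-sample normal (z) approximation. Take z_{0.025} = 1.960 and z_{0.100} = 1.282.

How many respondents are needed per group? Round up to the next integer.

n = (z_{α/2} + z_β)² · (σ₁² + σ₂²) / δ²
  = (1.960 + 1.282)² · (10² + 13² = 269) / 2.4²
  = 10.5106 · 269 / 5.76
  = 490.86
Round up → n = 491 per group.

n = 491 per group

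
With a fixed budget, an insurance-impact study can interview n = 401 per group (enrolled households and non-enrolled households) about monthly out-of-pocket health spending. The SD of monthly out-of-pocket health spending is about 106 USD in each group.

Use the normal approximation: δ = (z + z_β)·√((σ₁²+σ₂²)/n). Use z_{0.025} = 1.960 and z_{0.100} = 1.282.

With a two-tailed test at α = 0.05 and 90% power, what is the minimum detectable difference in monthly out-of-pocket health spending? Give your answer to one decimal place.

δ = (z_{α/2} + z_β) · √((σ₁²+σ₂²)/n)
  = (1.960 + 1.282) · √(22472/401)
  = 3.242 · √56.0399
  = 3.242 · 7.4860
  = 24.2695

Minimum detectable difference ≈ 24.3 USD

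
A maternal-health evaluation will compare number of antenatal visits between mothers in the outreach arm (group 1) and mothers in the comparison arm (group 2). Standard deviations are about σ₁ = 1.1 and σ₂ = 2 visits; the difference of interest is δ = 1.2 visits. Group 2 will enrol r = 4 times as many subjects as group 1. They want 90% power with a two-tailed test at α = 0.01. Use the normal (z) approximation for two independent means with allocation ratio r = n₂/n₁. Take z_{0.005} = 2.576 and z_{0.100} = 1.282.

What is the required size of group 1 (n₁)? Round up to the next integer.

n₁ = 23

n₁ = (z_{α/2} + z_β)² · (σ₁² + σ₂²/r) / δ²
   = (2.576 + 1.282)² · (1.1² + 2²/4) / 1.2²
   = 14.8842 · (1.21 + 1) / 1.44
   = 14.8842 · 2.21 / 1.44
   = 22.84
Round up → n₁ = 23; n₂ = r·n₁ = 4 × 23 = 92.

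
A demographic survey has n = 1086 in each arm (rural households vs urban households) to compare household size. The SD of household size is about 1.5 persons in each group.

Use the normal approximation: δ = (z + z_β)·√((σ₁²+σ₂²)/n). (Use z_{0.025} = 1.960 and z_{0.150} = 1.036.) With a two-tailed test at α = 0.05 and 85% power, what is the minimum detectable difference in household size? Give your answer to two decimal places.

δ = (z_{α/2} + z_β) · √((σ₁²+σ₂²)/n)
  = (1.960 + 1.036) · √(4.5/1086)
  = 2.996 · √0.00414
  = 2.996 · 0.0644
  = 0.1929

Minimum detectable difference ≈ 0.19 persons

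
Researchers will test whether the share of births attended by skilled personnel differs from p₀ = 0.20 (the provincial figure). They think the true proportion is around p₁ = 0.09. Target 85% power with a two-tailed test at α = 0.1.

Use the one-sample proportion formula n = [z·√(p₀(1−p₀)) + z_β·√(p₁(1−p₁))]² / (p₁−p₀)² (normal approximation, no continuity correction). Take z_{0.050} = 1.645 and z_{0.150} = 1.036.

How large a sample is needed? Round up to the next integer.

n = 76

n = [z_{α/2}·√(p₀q₀) + z_β·√(p₁q₁)]² / (p₁ − p₀)²
  = [1.645·√(0.20·0.80) + 1.036·√(0.09·0.91)]² / (-0.11)²
  = [1.645·0.4000 + 1.036·0.2862]² / 0.0121
  = [0.9545]² / 0.0121
  = 75.29
Round up → n = 76.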